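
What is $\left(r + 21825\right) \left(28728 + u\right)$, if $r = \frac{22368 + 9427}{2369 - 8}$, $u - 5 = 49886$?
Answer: $\frac{4053644383780}{2361} \approx 1.7169 \cdot 10^{9}$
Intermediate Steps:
$u = 49891$ ($u = 5 + 49886 = 49891$)
$r = \frac{31795}{2361} \approx 13.467$
$\left(r + 21825\right) \left(28728 + u\right) = \left(\frac{31795}{2361} + 21825\right) \left(28728 + 49891\right) = \frac{51560620}{2361} \cdot 78619 = \frac{4053644383780}{2361}$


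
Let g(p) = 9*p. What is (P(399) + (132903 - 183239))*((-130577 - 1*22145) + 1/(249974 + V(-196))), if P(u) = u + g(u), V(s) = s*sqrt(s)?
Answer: 110584911946152618285/15623632553 - 31793356*I/15623632553 ≈ 7.0781e+9 - 0.002035*I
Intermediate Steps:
V(s) = s**(3/2)
P(u) = 10*u (P(u) = u + 9*u = 10*u)
(P(399) + (132903 - 183239))*((-130577 - 1*22145) + 1/(249974 + V(-196))) = (10*399 + (132903 - 183239))*((-130577 - 1*22145) + 1/(249974 + (-196)**(3/2))) = (3990 - 50336)*((-130577 - 22145) + 1/(249974 - 2744*I)) = -46346*(-152722 + (249974 + 2744*I)/62494530212) = 7078053812 - 23173*(249974 + 2744*I)/31247265106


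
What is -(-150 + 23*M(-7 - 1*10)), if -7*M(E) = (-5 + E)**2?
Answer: 12182/7 ≈ 1740.3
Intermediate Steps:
M(E) = -(-5 + E)**2/7
-(-150 + 23*M(-7 - 1*10)) = -(-150 + 23*(-(-5 + (-7 - 1*10))**2/7)) = -(-150 + 23*(-(-5 + (-7 - 10))**2/7)) = -(-150 + 23*(-(-5 - 17)**2/7)) = -(-150 + 23*(-1/7*(-22)**2)) = -(-150 + 23*(-1/7*484)) = -(-150 + 23*(-484/7)) = -(-150 - 11132/7) = -1*(-12182/7) = 12182/7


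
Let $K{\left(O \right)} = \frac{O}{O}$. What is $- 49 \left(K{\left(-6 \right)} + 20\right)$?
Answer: $-1029$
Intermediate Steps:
$K{\left(O \right)} = 1$
$- 49 \left(K{\left(-6 \right)} + 20\right) = - 49 \left(1 + 20\right) = \left(-49\right) 21 = -1029$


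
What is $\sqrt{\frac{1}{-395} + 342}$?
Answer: $\frac{\sqrt{53360155}}{395} \approx 18.493$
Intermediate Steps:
$\sqrt{\frac{1}{-395} + 342} = \sqrt{- \frac{1}{395} + 342} = \sqrt{\frac{135089}{395}} = \frac{\sqrt{53360155}}{395}$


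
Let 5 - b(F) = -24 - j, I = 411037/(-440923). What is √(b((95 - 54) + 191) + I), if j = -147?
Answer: I*√23121980514773/440923 ≈ 10.906*I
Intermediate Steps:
I = -411037/440923 (I = 411037*(-1/440923) = -411037/440923 ≈ -0.93222)
b(F) = -118 (b(F) = 5 - (-24 - 1*(-147)) = 5 - (-24 + 147) = 5 - 1*123 = 5 - 123 = -118)
√(b((95 - 54) + 191) + I) = √(-118 - 411037/440923) = √(-52439951/440923) = I*√23121980514773/440923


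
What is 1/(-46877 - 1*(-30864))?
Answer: -1/16013 ≈ -6.2449e-5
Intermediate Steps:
1/(-46877 - 1*(-30864)) = 1/(-46877 + 30864) = 1/(-16013) = -1/16013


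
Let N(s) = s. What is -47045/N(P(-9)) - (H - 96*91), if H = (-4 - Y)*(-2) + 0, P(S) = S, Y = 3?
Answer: 125543/9 ≈ 13949.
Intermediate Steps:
H = 14 (H = (-4 - 1*3)*(-2) + 0 = (-4 - 3)*(-2) + 0 = -7*(-2) + 0 = 14 + 0 = 14)
-47045/N(P(-9)) - (H - 96*91) = -47045/(-9) - (14 - 96*91) = -47045*(-⅑) - (14 - 8736) = 47045/9 - 1*(-8722) = 47045/9 + 8722 = 125543/9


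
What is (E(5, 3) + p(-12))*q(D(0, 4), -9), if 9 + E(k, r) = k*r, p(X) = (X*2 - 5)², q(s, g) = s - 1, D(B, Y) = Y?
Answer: 2541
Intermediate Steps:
q(s, g) = -1 + s
p(X) = (-5 + 2*X)² (p(X) = (2*X - 5)² = (-5 + 2*X)²)
E(k, r) = -9 + k*r
(E(5, 3) + p(-12))*q(D(0, 4), -9) = ((-9 + 5*3) + (-5 + 2*(-12))²)*(-1 + 4) = ((-9 + 15) + (-5 - 24)²)*3 = (6 + (-29)²)*3 = (6 + 841)*3 = 847*3 = 2541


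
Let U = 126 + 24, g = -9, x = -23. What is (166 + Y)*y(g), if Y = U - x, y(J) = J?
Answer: -3051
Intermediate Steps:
U = 150
Y = 173 (Y = 150 - 1*(-23) = 150 + 23 = 173)
(166 + Y)*y(g) = (166 + 173)*(-9) = 339*(-9) = -3051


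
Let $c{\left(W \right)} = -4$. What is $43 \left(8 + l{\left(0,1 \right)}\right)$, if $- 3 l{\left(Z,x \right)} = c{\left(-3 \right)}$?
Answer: $\frac{1204}{3} \approx 401.33$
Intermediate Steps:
$l{\left(Z,x \right)} = \frac{4}{3}$ ($l{\left(Z,x \right)} = \left(- \frac{1}{3}\right) \left(-4\right) = \frac{4}{3}$)
$43 \left(8 + l{\left(0,1 \right)}\right) = 43 \left(8 + \frac{4}{3}\right) = 43 \cdot \frac{28}{3} = \frac{1204}{3}$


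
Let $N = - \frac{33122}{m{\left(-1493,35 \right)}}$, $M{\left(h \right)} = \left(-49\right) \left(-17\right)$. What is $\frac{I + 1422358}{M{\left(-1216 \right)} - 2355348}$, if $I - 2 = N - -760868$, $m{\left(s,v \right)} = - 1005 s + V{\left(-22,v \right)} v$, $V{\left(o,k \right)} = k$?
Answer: $- \frac{1639265811099}{1767875815175} \approx -0.92725$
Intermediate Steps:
$M{\left(h \right)} = 833$
$m{\left(s,v \right)} = v^{2} - 1005 s$ ($m{\left(s,v \right)} = - 1005 s + v v = - 1005 s + v^{2} = v^{2} - 1005 s$)
$N = - \frac{16561}{750845}$ ($N = - \frac{33122}{35^{2} - -1500465} = - \frac{33122}{1225 + 1500465} = - \frac{33122}{1501690} = \left(-33122\right) \frac{1}{1501690} = - \frac{16561}{750845} \approx -0.022056$)
$I = \frac{571295418589}{750845}$ ($I = 2 - - \frac{571293916899}{750845} = 2 + \left(- \frac{16561}{750845} + 760868\right) = 2 + \frac{571293916899}{750845} = \frac{571295418589}{750845} \approx 7.6087 \cdot 10^{5}$)
$\frac{I + 1422358}{M{\left(-1216 \right)} - 2355348} = \frac{\frac{571295418589}{750845} + 1422358}{833 - 2355348} = \frac{1639265811099}{750845 \left(-2354515\right)} = \frac{1639265811099}{750845} \left(- \frac{1}{2354515}\right) = - \frac{1639265811099}{1767875815175}$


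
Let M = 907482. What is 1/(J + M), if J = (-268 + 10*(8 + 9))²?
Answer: 1/917086 ≈ 1.0904e-6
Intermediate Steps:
J = 9604 (J = (-268 + 10*17)² = (-268 + 170)² = (-98)² = 9604)
1/(J + M) = 1/(9604 + 907482) = 1/917086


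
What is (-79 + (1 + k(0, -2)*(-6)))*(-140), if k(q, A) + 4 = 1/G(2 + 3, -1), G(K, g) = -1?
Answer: 6720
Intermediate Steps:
k(q, A) = -5 (k(q, A) = -4 + 1/(-1) = -4 - 1 = -5)
(-79 + (1 + k(0, -2)*(-6)))*(-140) = (-79 + (1 - 5*(-6)))*(-140) = (-79 + (1 + 30))*(-140) = (-79 + 31)*(-140) = -48*(-140) = 6720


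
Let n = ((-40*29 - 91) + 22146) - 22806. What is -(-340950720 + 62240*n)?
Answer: 459891360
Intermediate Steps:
n = -1911 (n = ((-1160 - 91) + 22146) - 22806 = (-1251 + 22146) - 22806 = 20895 - 22806 = -1911)
-(-340950720 + 62240*n) = -62240/(1/(-1911 - 5478)) = -62240/(1/(-7389)) = -62240/(-1/7389) = -62240*(-7389) = 459891360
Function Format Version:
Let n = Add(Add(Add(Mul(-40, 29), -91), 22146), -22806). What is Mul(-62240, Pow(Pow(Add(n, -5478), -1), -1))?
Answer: 459891360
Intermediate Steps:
n = -1911 (n = Add(Add(Add(-1160, -91), 22146), -22806) = Add(Add(-1251, 22146), -22806) = Add(20895, -22806) = -1911)
Mul(-62240, Pow(Pow(Add(n, -5478), -1), -1)) = Mul(-62240, Pow(Pow(Add(-1911, -5478), -1), -1)) = Mul(-62240, Pow(Pow(-7389, -1), -1)) = Mul(-62240, Pow(Rational(-1, 7389), -1)) = Mul(-62240, -7389) = 459891360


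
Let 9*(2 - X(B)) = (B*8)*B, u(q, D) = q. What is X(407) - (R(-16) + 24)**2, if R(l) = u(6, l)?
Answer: -1333274/9 ≈ -1.4814e+5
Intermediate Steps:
X(B) = 2 - 8*B**2/9 (X(B) = 2 - B*8*B/9 = 2 - 8*B*B/9 = 2 - 8*B**2/9)
R(l) = 6
X(407) - (R(-16) + 24)**2 = (2 - 8/9*407**2) - (6 + 24)**2 = (2 - 8/9*165649) - 1*30**2 = (2 - 1325192/9) - 1*900 = -1325174/9 - 900 = -1333274/9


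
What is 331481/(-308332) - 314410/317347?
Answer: -202137165027/97848235204 ≈ -2.0658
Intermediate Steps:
331481/(-308332) - 314410/317347 = 331481*(-1/308332) - 314410*1/317347 = -331481/308332 - 314410/317347 = -202137165027/97848235204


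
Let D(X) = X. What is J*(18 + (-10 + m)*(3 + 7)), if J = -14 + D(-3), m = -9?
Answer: 2924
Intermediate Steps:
J = -17 (J = -14 - 3 = -17)
J*(18 + (-10 + m)*(3 + 7)) = -17*(18 + (-10 - 9)*(3 + 7)) = -17*(18 - 19*10) = -17*(18 - 190) = -17*(-172) = 2924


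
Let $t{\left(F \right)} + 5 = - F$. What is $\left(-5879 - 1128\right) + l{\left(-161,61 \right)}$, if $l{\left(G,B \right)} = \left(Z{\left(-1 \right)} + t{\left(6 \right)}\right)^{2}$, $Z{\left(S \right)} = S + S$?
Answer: $-6838$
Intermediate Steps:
$Z{\left(S \right)} = 2 S$
$t{\left(F \right)} = -5 - F$
$l{\left(G,B \right)} = 169$ ($l{\left(G,B \right)} = \left(2 \left(-1\right) - 11\right)^{2} = \left(-2 - 11\right)^{2} = \left(-13\right)^{2} = 169$)
$\left(-5879 - 1128\right) + l{\left(-161,61 \right)} = \left(-5879 - 1128\right) + 169 = -7007 + 169 = -6838$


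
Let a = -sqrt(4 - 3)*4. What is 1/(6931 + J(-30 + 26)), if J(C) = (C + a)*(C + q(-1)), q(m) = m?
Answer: 1/6971 ≈ 0.00014345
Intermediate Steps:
a = -4 (a = -sqrt(1)*4 = -1*1*4 = -1*4 = -4)
J(C) = (-1 + C)*(-4 + C) (J(C) = (C - 4)*(C - 1) = (-4 + C)*(-1 + C) = (-1 + C)*(-4 + C))
1/(6931 + J(-30 + 26)) = 1/(6931 + (4 + (-30 + 26)**2 - 5*(-30 + 26))) = 1/(6931 + (4 + (-4)**2 - 5*(-4))) = 1/(6931 + (4 + 16 + 20)) = 1/(6931 + 40) = 1/6971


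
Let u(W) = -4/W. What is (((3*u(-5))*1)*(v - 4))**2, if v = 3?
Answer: 144/25 ≈ 5.7600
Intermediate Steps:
(((3*u(-5))*1)*(v - 4))**2 = (((3*(-4/(-5)))*1)*(3 - 4))**2 = (((3*(-4*(-1/5)))*1)*(-1))**2 = (((3*(4/5))*1)*(-1))**2 = (((12/5)*1)*(-1))**2 = ((12/5)*(-1))**2 = (-12/5)**2 = 144/25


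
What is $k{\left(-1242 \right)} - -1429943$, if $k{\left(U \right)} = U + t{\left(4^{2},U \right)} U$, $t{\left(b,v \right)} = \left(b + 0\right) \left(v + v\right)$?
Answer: $50790749$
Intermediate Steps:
$t{\left(b,v \right)} = 2 b v$ ($t{\left(b,v \right)} = b 2 v = 2 b v$)
$k{\left(U \right)} = U + 32 U^{2}$ ($k{\left(U \right)} = U + 2 \cdot 4^{2} U U = U + 2 \cdot 16 U U = U + 32 U U = U + 32 U^{2}$)
$k{\left(-1242 \right)} - -1429943 = - 1242 \left(1 + 32 \left(-1242\right)\right) - -1429943 = - 1242 \left(1 - 39744\right) + 1429943 = \left(-1242\right) \left(-39743\right) + 1429943 = 49360806 + 1429943 = 50790749$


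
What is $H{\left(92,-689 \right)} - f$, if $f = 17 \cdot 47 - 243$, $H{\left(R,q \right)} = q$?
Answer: $-1245$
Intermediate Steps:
$f = 556$ ($f = 799 - 243 = 556$)
$H{\left(92,-689 \right)} - f = -689 - 556 = -1245$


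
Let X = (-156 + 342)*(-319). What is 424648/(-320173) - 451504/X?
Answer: 8525951840/1356938913 ≈ 6.2832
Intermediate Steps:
X = -59334 (X = 186*(-319) = -59334)
424648/(-320173) - 451504/X = 424648/(-320173) - 451504/(-59334) = 424648*(-1/320173) - 451504*(-1/59334) = -60664/45739 + 225752/29667 = 8525951840/1356938913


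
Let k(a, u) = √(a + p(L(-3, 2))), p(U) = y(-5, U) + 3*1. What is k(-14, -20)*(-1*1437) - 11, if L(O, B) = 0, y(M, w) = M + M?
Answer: -11 - 1437*I*√21 ≈ -11.0 - 6585.2*I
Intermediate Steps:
y(M, w) = 2*M
p(U) = -7 (p(U) = 2*(-5) + 3*1 = -10 + 3 = -7)
k(a, u) = √(-7 + a) (k(a, u) = √(a - 7) = √(-7 + a))
k(-14, -20)*(-1*1437) - 11 = √(-7 - 14)*(-1*1437) - 11 = √(-21)*(-1437) - 11 = (I*√21)*(-1437) - 11 = -1437*I*√21 - 11 = -11 - 1437*I*√21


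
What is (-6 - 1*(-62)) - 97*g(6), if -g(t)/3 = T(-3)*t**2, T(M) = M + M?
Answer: -62800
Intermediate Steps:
T(M) = 2*M
g(t) = 18*t**2 (g(t) = -3*2*(-3)*t**2 = -(-18)*t**2 = 18*t**2)
(-6 - 1*(-62)) - 97*g(6) = (-6 - 1*(-62)) - 1746*6**2 = (-6 + 62) - 1746*36 = 56 - 97*648 = 56 - 62856 = -62800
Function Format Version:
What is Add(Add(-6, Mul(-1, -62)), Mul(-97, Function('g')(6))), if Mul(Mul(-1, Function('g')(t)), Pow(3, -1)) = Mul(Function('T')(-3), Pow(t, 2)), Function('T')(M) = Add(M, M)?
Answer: -62800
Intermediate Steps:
Function('T')(M) = Mul(2, M)
Function('g')(t) = Mul(18, Pow(t, 2)) (Function('g')(t) = Mul(-3, Mul(Mul(2, -3), Pow(t, 2))) = Mul(-3, Mul(-6, Pow(t, 2))) = Mul(18, Pow(t, 2)))
Add(Add(-6, Mul(-1, -62)), Mul(-97, Function('g')(6))) = Add(Add(-6, Mul(-1, -62)), Mul(-97, Mul(18, Pow(6, 2)))) = Add(Add(-6, 62), Mul(-97, Mul(18, 36))) = Add(56, Mul(-97, 648)) = Add(56, -62856) = -62800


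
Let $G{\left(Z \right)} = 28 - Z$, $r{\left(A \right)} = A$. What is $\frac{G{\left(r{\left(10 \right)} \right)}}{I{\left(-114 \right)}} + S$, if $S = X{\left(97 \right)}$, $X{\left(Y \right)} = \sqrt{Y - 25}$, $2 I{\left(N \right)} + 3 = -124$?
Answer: $- \frac{36}{127} + 6 \sqrt{2} \approx 8.2018$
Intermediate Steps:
$I{\left(N \right)} = - \frac{127}{2}$ ($I{\left(N \right)} = - \frac{3}{2} + \frac{1}{2} \left(-124\right) = - \frac{3}{2} - 62 = - \frac{127}{2}$)
$X{\left(Y \right)} = \sqrt{-25 + Y}$
$S = 6 \sqrt{2}$ ($S = \sqrt{-25 + 97} = \sqrt{72} = 6 \sqrt{2} \approx 8.4853$)
$\frac{G{\left(r{\left(10 \right)} \right)}}{I{\left(-114 \right)}} + S = \frac{28 - 10}{- \frac{127}{2}} + 6 \sqrt{2} = \left(28 - 10\right) \left(- \frac{2}{127}\right) + 6 \sqrt{2} = 18 \left(- \frac{2}{127}\right) + 6 \sqrt{2} = - \frac{36}{127} + 6 \sqrt{2}$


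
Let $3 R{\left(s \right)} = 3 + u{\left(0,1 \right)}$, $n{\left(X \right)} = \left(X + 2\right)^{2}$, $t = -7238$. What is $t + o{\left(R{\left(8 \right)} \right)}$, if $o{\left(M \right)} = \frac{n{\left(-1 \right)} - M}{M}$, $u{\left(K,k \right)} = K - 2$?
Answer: $-7236$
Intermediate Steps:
$n{\left(X \right)} = \left(2 + X\right)^{2}$
$u{\left(K,k \right)} = -2 + K$ ($u{\left(K,k \right)} = K - 2 = -2 + K$)
$R{\left(s \right)} = \frac{1}{3}$ ($R{\left(s \right)} = \frac{3 + \left(-2 + 0\right)}{3} = \frac{3 - 2}{3} = \frac{1}{3} \cdot 1 = \frac{1}{3}$)
$o{\left(M \right)} = \frac{1 - M}{M}$ ($o{\left(M \right)} = \frac{\left(2 - 1\right)^{2} - M}{M} = \frac{1^{2} - M}{M} = \frac{1 - M}{M}$)
$t + o{\left(R{\left(8 \right)} \right)} = -7238 + \frac{1}{\frac{1}{3}} \left(1 - \frac{1}{3}\right) = -7238 + 3 \left(1 - \frac{1}{3}\right) = -7238 + 3 \cdot \frac{2}{3} = -7238 + 2 = -7236$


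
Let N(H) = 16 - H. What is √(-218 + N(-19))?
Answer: I*√183 ≈ 13.528*I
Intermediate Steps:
√(-218 + N(-19)) = √(-218 + (16 - 1*(-19))) = √(-218 + (16 + 19)) = √(-218 + 35) = √(-183) = I*√183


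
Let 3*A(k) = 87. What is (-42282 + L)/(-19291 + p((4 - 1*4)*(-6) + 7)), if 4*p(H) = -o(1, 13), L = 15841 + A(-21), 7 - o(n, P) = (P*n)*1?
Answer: 52824/38579 ≈ 1.3692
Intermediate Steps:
o(n, P) = 7 - P*n
A(k) = 29 (A(k) = (⅓)*87 = 29)
L = 15870 (L = 15841 + 29 = 15870)
p(H) = 3/2 (p(H) = (-(7 - 1*13*1))/4 = (-(7 - 13))/4 = (-1*(-6))/4 = (¼)*6 = 3/2)
(-42282 + L)/(-19291 + p((4 - 1*4)*(-6) + 7)) = (-42282 + 15870)/(-19291 + 3/2) = -26412/(-38579/2) = -26412*(-2/38579) = 52824/38579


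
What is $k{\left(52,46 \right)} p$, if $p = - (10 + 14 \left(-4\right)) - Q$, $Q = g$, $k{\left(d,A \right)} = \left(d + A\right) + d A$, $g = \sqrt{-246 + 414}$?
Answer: $114540 - 4980 \sqrt{42} \approx 82266.0$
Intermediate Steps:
$g = 2 \sqrt{42}$ ($g = \sqrt{168} = 2 \sqrt{42} \approx 12.961$)
$k{\left(d,A \right)} = A + d + A d$ ($k{\left(d,A \right)} = \left(A + d\right) + A d = A + d + A d$)
$Q = 2 \sqrt{42} \approx 12.961$
$p = 46 - 2 \sqrt{42}$ ($p = - (10 + 14 \left(-4\right)) - 2 \sqrt{42} = - (10 - 56) - 2 \sqrt{42} = \left(-1\right) \left(-46\right) - 2 \sqrt{42} = 46 - 2 \sqrt{42} \approx 33.039$)
$k{\left(52,46 \right)} p = \left(46 + 52 + 46 \cdot 52\right) \left(46 - 2 \sqrt{42}\right) = \left(46 + 52 + 2392\right) \left(46 - 2 \sqrt{42}\right) = 2490 \left(46 - 2 \sqrt{42}\right) = 114540 - 4980 \sqrt{42}$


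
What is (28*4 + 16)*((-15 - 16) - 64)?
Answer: -12160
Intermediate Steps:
(28*4 + 16)*((-15 - 16) - 64) = (112 + 16)*(-31 - 64) = 128*(-95) = -12160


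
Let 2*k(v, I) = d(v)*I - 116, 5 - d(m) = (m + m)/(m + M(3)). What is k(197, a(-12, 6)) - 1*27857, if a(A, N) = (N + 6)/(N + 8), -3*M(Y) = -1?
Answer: -8262459/296 ≈ -27914.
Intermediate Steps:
M(Y) = ⅓ (M(Y) = -⅓*(-1) = ⅓)
a(A, N) = (6 + N)/(8 + N)
d(m) = 5 - 2*m/(⅓ + m) (d(m) = 5 - (m + m)/(m + ⅓) = 5 - 2*m/(⅓ + m))
k(v, I) = -58 + I*(5 + 9*v)/(2*(1 + 3*v)) (k(v, I) = (((5 + 9*v)/(1 + 3*v))*I - 116)/2 = (I*(5 + 9*v)/(1 + 3*v) - 116)/2 = (-116 + I*(5 + 9*v)/(1 + 3*v))/2 = -58 + I*(5 + 9*v)/(2*(1 + 3*v)))
k(197, a(-12, 6)) - 1*27857 = (-116 - 348*197 + ((6 + 6)/(8 + 6))*(5 + 9*197))/(2*(1 + 3*197)) - 1*27857 = (-116 - 68556 + (12/14)*(5 + 1773))/(2*(1 + 591)) - 27857 = (½)*(-116 - 68556 + ((1/14)*12)*1778)/592 - 27857 = (½)*(1/592)*(-116 - 68556 + (6/7)*1778) - 27857 = (½)*(1/592)*(-116 - 68556 + 1524) - 27857 = (½)*(1/592)*(-67148) - 27857 = -16787/296 - 27857 = -8262459/296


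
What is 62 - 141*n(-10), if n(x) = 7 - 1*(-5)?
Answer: -1630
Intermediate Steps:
n(x) = 12 (n(x) = 7 + 5 = 12)
62 - 141*n(-10) = 62 - 141*12 = 62 - 1692 = -1630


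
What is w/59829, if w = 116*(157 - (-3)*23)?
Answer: 26216/59829 ≈ 0.43818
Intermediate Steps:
w = 26216 (w = 116*(157 - 1*(-69)) = 116*(157 + 69) = 116*226 = 26216)
w/59829 = 26216/59829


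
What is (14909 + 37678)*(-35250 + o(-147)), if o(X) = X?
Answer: -1861422039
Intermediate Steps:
(14909 + 37678)*(-35250 + o(-147)) = (14909 + 37678)*(-35250 - 147) = 52587*(-35397) = -1861422039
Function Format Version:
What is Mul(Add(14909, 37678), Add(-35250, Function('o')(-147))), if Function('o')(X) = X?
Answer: -1861422039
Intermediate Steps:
Mul(Add(14909, 37678), Add(-35250, Function('o')(-147))) = Mul(Add(14909, 37678), Add(-35250, -147)) = Mul(52587, -35397) = -1861422039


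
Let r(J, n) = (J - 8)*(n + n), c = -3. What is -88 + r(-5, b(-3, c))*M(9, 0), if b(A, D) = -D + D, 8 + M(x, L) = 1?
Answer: -88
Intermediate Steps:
M(x, L) = -7 (M(x, L) = -8 + 1 = -7)
b(A, D) = 0
r(J, n) = 2*n*(-8 + J) (r(J, n) = (-8 + J)*(2*n) = 2*n*(-8 + J))
-88 + r(-5, b(-3, c))*M(9, 0) = -88 + (2*0*(-8 - 5))*(-7) = -88 + (2*0*(-13))*(-7) = -88 + 0*(-7) = -88 + 0 = -88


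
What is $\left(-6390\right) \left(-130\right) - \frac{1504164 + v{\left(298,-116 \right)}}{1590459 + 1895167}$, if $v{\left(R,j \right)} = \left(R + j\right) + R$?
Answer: $\frac{1447754006778}{1742813} \approx 8.307 \cdot 10^{5}$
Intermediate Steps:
$v{\left(R,j \right)} = j + 2 R$
$\left(-6390\right) \left(-130\right) - \frac{1504164 + v{\left(298,-116 \right)}}{1590459 + 1895167} = \left(-6390\right) \left(-130\right) - \frac{1504164 + \left(-116 + 2 \cdot 298\right)}{1590459 + 1895167} = 830700 - \frac{1504164 + \left(-116 + 596\right)}{3485626} = 830700 - \left(1504164 + 480\right) \frac{1}{3485626} = 830700 - 1504644 \cdot \frac{1}{3485626} = 830700 - \frac{752322}{1742813} = \frac{1447754006778}{1742813}$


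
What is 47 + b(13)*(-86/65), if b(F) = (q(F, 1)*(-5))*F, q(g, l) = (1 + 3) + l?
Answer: 477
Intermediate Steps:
q(g, l) = 4 + l
b(F) = -25*F (b(F) = ((4 + 1)*(-5))*F = (5*(-5))*F = -25*F)
47 + b(13)*(-86/65) = 47 + (-25*13)*(-86/65) = 47 - (-27950)/65 = 47 - 325*(-86/65) = 47 + 430 = 477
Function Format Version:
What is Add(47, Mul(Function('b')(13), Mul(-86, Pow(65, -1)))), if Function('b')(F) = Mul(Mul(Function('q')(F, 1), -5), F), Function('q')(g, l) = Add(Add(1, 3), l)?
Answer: 477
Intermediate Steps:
Function('q')(g, l) = Add(4, l)
Function('b')(F) = Mul(-25, F) (Function('b')(F) = Mul(Mul(Add(4, 1), -5), F) = Mul(Mul(5, -5), F) = Mul(-25, F))
Add(47, Mul(Function('b')(13), Mul(-86, Pow(65, -1)))) = Add(47, Mul(Mul(-25, 13), Mul(-86, Pow(65, -1)))) = Add(47, Mul(-325, Mul(-86, Rational(1, 65)))) = Add(47, Mul(-325, Rational(-86, 65))) = Add(47, 430) = 477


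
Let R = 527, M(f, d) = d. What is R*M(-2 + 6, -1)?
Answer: -527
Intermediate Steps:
R*M(-2 + 6, -1) = 527*(-1) = -527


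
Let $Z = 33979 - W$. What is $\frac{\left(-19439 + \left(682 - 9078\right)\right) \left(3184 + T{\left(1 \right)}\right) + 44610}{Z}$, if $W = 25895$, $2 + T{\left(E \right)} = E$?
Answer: $- \frac{88554195}{8084} \approx -10954.0$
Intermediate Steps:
$T{\left(E \right)} = -2 + E$
$Z = 8084$ ($Z = 33979 - 25895 = 8084$)
$\frac{\left(-19439 + \left(682 - 9078\right)\right) \left(3184 + T{\left(1 \right)}\right) + 44610}{Z} = \frac{\left(-19439 + \left(682 - 9078\right)\right) \left(3184 + \left(-2 + 1\right)\right) + 44610}{8084} = \left(\left(-19439 - 8396\right) \left(3184 - 1\right) + 44610\right) \frac{1}{8084} = \left(\left(-27835\right) 3183 + 44610\right) \frac{1}{8084} = \left(-88598805 + 44610\right) \frac{1}{8084} = \left(-88554195\right) \frac{1}{8084} = - \frac{88554195}{8084}$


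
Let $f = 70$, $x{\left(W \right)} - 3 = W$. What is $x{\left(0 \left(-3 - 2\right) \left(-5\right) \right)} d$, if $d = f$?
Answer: $210$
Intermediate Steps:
$x{\left(W \right)} = 3 + W$
$d = 70$
$x{\left(0 \left(-3 - 2\right) \left(-5\right) \right)} d = \left(3 + 0 \left(-3 - 2\right) \left(-5\right)\right) 70 = \left(3 + 0 \left(-5\right) \left(-5\right)\right) 70 = \left(3 + 0 \left(-5\right)\right) 70 = \left(3 + 0\right) 70 = 3 \cdot 70 = 210$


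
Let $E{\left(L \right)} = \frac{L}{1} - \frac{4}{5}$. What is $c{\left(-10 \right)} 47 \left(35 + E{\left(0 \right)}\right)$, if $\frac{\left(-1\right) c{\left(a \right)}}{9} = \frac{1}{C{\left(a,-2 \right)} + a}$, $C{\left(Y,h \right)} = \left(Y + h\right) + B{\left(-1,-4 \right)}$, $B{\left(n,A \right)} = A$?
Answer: $\frac{72333}{130} \approx 556.41$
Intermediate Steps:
$E{\left(L \right)} = - \frac{4}{5} + L$ ($E{\left(L \right)} = L 1 - \frac{4}{5} = L - \frac{4}{5} = - \frac{4}{5} + L$)
$C{\left(Y,h \right)} = -4 + Y + h$ ($C{\left(Y,h \right)} = \left(Y + h\right) - 4 = -4 + Y + h$)
$c{\left(a \right)} = - \frac{9}{-6 + 2 a}$ ($c{\left(a \right)} = - \frac{9}{\left(-4 + a - 2\right) + a} = - \frac{9}{\left(-6 + a\right) + a} = - \frac{9}{-6 + 2 a}$)
$c{\left(-10 \right)} 47 \left(35 + E{\left(0 \right)}\right) = - \frac{9}{-6 + 2 \left(-10\right)} 47 \left(35 + \left(- \frac{4}{5} + 0\right)\right) = - \frac{9}{-6 - 20} \cdot 47 \left(35 - \frac{4}{5}\right) = - \frac{9}{-26} \cdot 47 \cdot \frac{171}{5} = \left(-9\right) \left(- \frac{1}{26}\right) \frac{8037}{5} = \frac{9}{26} \cdot \frac{8037}{5} = \frac{72333}{130}$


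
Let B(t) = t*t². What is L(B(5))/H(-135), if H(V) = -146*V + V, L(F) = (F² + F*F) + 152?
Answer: 31402/19575 ≈ 1.6042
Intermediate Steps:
B(t) = t³
L(F) = 152 + 2*F² (L(F) = (F² + F²) + 152 = 2*F² + 152 = 152 + 2*F²)
H(V) = -145*V
L(B(5))/H(-135) = (152 + 2*(5³)²)/((-145*(-135))) = (152 + 2*125²)/19575 = (152 + 2*15625)*(1/19575) = (152 + 31250)*(1/19575) = 31402*(1/19575) = 31402/19575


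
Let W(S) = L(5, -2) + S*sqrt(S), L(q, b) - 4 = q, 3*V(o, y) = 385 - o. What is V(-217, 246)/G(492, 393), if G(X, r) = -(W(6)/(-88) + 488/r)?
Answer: -273478905392/1519550665 - 16364180448*sqrt(6)/1519550665 ≈ -206.35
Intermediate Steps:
V(o, y) = 385/3 - o/3 (V(o, y) = (385 - o)/3 = 385/3 - o/3)
L(q, b) = 4 + q
W(S) = 9 + S**(3/2) (W(S) = (4 + 5) + S*sqrt(S) = 9 + S**(3/2))
G(X, r) = 9/88 - 488/r + 3*sqrt(6)/44 (G(X, r) = -((9 + 6**(3/2))/(-88) + 488/r) = -((9 + 6*sqrt(6))*(-1/88) + 488/r) = -((-9/88 - 3*sqrt(6)/44) + 488/r) = -(-9/88 + 488/r - 3*sqrt(6)/44) = 9/88 - 488/r + 3*sqrt(6)/44)
V(-217, 246)/G(492, 393) = (385/3 - 1/3*(-217))/(9/88 - 488/393 + 3*sqrt(6)/44) = (385/3 + 217/3)/(9/88 - 488*1/393 + 3*sqrt(6)/44) = 602/(3*(9/88 - 488/393 + 3*sqrt(6)/44)) = 602/(3*(-39407/34584 + 3*sqrt(6)/44))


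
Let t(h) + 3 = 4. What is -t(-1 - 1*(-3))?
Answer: -1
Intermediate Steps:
t(h) = 1 (t(h) = -3 + 4 = 1)
-t(-1 - 1*(-3)) = -1*1 = -1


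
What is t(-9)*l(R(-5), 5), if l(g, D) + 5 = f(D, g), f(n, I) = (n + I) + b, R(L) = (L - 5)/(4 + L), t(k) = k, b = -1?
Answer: -81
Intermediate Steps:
R(L) = (-5 + L)/(4 + L)
f(n, I) = -1 + I + n (f(n, I) = (n + I) - 1 = (I + n) - 1 = -1 + I + n)
l(g, D) = -6 + D + g (l(g, D) = -5 + (-1 + g + D) = -5 + (-1 + D + g) = -6 + D + g)
t(-9)*l(R(-5), 5) = -9*(-6 + 5 + (-5 - 5)/(4 - 5)) = -9*(-6 + 5 - 10/(-1)) = -9*(-6 + 5 - 1*(-10)) = -9*(-6 + 5 + 10) = -9*9 = -81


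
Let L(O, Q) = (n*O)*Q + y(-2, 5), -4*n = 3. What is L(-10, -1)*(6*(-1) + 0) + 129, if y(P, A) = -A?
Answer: 204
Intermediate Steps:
n = -¾ (n = -¼*3 = -¾ ≈ -0.75000)
L(O, Q) = -5 - 3*O*Q/4 (L(O, Q) = (-3*O/4)*Q - 1*5 = -3*O*Q/4 - 5 = -5 - 3*O*Q/4)
L(-10, -1)*(6*(-1) + 0) + 129 = (-5 - ¾*(-10)*(-1))*(6*(-1) + 0) + 129 = (-5 - 15/2)*(-6 + 0) + 129 = -25/2*(-6) + 129 = 75 + 129 = 204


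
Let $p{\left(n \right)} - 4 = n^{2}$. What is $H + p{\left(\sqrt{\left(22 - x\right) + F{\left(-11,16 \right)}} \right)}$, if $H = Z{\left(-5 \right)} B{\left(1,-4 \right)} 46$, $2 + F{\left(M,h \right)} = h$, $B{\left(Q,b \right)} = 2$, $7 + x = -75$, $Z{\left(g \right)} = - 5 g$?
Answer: $2422$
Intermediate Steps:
$x = -82$ ($x = -7 - 75 = -82$)
$F{\left(M,h \right)} = -2 + h$
$H = 2300$ ($H = \left(-5\right) \left(-5\right) 2 \cdot 46 = 25 \cdot 2 \cdot 46 = 50 \cdot 46 = 2300$)
$p{\left(n \right)} = 4 + n^{2}$
$H + p{\left(\sqrt{\left(22 - x\right) + F{\left(-11,16 \right)}} \right)} = 2300 + \left(4 + \left(\sqrt{\left(22 - -82\right) + \left(-2 + 16\right)}\right)^{2}\right) = 2300 + \left(4 + \left(\sqrt{\left(22 + 82\right) + 14}\right)^{2}\right) = 2300 + \left(4 + \left(\sqrt{104 + 14}\right)^{2}\right) = 2300 + \left(4 + \left(\sqrt{118}\right)^{2}\right) = 2300 + \left(4 + 118\right) = 2300 + 122 = 2422$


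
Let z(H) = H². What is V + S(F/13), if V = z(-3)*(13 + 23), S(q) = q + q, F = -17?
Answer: 4178/13 ≈ 321.38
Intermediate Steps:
S(q) = 2*q
V = 324 (V = (-3)²*(13 + 23) = 9*36 = 324)
V + S(F/13) = 324 + 2*(-17/13) = 324 - 34/13 = 4178/13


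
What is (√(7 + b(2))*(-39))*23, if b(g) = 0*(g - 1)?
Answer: -897*√7 ≈ -2373.2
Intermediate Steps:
b(g) = 0 (b(g) = 0*(-1 + g) = 0)
(√(7 + b(2))*(-39))*23 = (√(7 + 0)*(-39))*23 = (√7*(-39))*23 = -39*√7*23 = -897*√7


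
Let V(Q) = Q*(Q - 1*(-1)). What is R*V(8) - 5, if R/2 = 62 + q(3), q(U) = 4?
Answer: 9499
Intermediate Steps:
V(Q) = Q*(1 + Q) (V(Q) = Q*(Q + 1) = Q*(1 + Q))
R = 132 (R = 2*(62 + 4) = 2*66 = 132)
R*V(8) - 5 = 132*(8*(1 + 8)) - 5 = 132*(8*9) - 5 = 132*72 - 5 = 9504 - 5 = 9499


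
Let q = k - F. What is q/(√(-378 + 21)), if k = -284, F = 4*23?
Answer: 376*I*√357/357 ≈ 19.9*I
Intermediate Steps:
F = 92
q = -376 (q = -284 - 1*92 = -284 - 92 = -376)
q/(√(-378 + 21)) = -376/√(-378 + 21) = -376*(-I*√357/357) = -(-376)*I*√357/357 = 376*I*√357/357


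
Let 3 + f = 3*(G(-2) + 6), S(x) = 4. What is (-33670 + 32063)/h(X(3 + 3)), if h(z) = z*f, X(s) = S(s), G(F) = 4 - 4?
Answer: -1607/60 ≈ -26.783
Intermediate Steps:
G(F) = 0
f = 15 (f = -3 + 3*(0 + 6) = -3 + 3*6 = -3 + 18 = 15)
X(s) = 4
h(z) = 15*z (h(z) = z*15 = 15*z)
(-33670 + 32063)/h(X(3 + 3)) = (-33670 + 32063)/((15*4)) = -1607/60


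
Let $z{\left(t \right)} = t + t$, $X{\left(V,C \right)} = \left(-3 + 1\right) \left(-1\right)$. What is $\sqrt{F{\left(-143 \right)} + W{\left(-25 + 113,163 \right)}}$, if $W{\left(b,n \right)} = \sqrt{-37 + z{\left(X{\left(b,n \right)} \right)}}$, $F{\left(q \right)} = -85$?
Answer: $\sqrt{-85 + i \sqrt{33}} \approx 0.31137 + 9.2248 i$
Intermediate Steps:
$X{\left(V,C \right)} = 2$ ($X{\left(V,C \right)} = \left(-2\right) \left(-1\right) = 2$)
$z{\left(t \right)} = 2 t$
$W{\left(b,n \right)} = i \sqrt{33}$ ($W{\left(b,n \right)} = \sqrt{-37 + 2 \cdot 2} = \sqrt{-37 + 4} = \sqrt{-33} = i \sqrt{33}$)
$\sqrt{F{\left(-143 \right)} + W{\left(-25 + 113,163 \right)}} = \sqrt{-85 + i \sqrt{33}}$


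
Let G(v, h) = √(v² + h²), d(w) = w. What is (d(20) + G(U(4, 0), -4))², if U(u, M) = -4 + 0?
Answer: 432 + 160*√2 ≈ 658.27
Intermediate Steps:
U(u, M) = -4
G(v, h) = √(h² + v²)
(d(20) + G(U(4, 0), -4))² = (20 + √((-4)² + (-4)²))² = (20 + √(16 + 16))² = (20 + √32)² = (20 + 4*√2)²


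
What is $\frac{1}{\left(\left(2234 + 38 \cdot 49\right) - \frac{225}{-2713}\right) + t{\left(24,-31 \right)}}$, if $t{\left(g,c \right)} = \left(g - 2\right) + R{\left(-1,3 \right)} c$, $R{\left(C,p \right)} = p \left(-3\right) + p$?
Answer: $\frac{2713}{11676977} \approx 0.00023234$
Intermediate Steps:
$R{\left(C,p \right)} = - 2 p$ ($R{\left(C,p \right)} = - 3 p + p = - 2 p$)
$t{\left(g,c \right)} = -2 + g - 6 c$ ($t{\left(g,c \right)} = \left(g - 2\right) + \left(-2\right) 3 c = \left(-2 + g\right) - 6 c = -2 + g - 6 c$)
$\frac{1}{\left(\left(2234 + 38 \cdot 49\right) - \frac{225}{-2713}\right) + t{\left(24,-31 \right)}} = \frac{1}{\left(\left(2234 + 38 \cdot 49\right) - \frac{225}{-2713}\right) - -208} = \frac{1}{\left(\left(2234 + 1862\right) - - \frac{225}{2713}\right) + \left(-2 + 24 + 186\right)} = \frac{1}{\left(4096 + \frac{225}{2713}\right) + 208} = \frac{1}{\frac{11112673}{2713} + 208} = \frac{1}{\frac{11676977}{2713}} = \frac{2713}{11676977}$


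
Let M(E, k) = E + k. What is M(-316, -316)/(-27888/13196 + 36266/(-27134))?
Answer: 28286760856/154409891 ≈ 183.19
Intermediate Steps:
M(-316, -316)/(-27888/13196 + 36266/(-27134)) = (-316 - 316)/(-27888/13196 + 36266/(-27134)) = -632/(-27888*1/13196 + 36266*(-1/27134)) = -632/(-6972/3299 - 18133/13567) = -632/(-154409891/44757533) = -632*(-44757533/154409891) = 28286760856/154409891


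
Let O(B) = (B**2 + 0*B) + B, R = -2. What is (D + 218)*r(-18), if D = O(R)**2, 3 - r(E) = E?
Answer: 4662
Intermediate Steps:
O(B) = B + B**2 (O(B) = (B**2 + 0) + B = B**2 + B = B + B**2)
r(E) = 3 - E
D = 4 (D = (-2*(1 - 2))**2 = (-2*(-1))**2 = 2**2 = 4)
(D + 218)*r(-18) = (4 + 218)*(3 - 1*(-18)) = 222*(3 + 18) = 222*21 = 4662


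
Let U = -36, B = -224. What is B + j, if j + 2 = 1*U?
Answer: -262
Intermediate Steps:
j = -38 (j = -2 + 1*(-36) = -2 - 36 = -38)
B + j = -224 - 38 = -262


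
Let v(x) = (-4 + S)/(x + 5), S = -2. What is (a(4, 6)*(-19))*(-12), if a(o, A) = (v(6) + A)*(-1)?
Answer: -13680/11 ≈ -1243.6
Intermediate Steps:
v(x) = -6/(5 + x) (v(x) = (-4 - 2)/(x + 5) = -6/(5 + x))
a(o, A) = 6/11 - A (a(o, A) = (-6/(5 + 6) + A)*(-1) = (-6/11 + A)*(-1) = 6/11 - A)
(a(4, 6)*(-19))*(-12) = ((6/11 - 1*6)*(-19))*(-12) = ((6/11 - 6)*(-19))*(-12) = -60/11*(-19)*(-12) = (1140/11)*(-12) = -13680/11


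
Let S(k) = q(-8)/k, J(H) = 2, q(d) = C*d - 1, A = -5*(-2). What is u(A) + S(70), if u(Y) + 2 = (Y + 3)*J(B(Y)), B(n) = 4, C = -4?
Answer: 1711/70 ≈ 24.443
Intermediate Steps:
A = 10
q(d) = -1 - 4*d (q(d) = -4*d - 1 = -1 - 4*d)
S(k) = 31/k (S(k) = (-1 - 4*(-8))/k = (-1 + 32)/k = 31/k)
u(Y) = 4 + 2*Y (u(Y) = -2 + (Y + 3)*2 = -2 + (3 + Y)*2 = -2 + (6 + 2*Y) = 4 + 2*Y)
u(A) + S(70) = (4 + 2*10) + 31/70 = (4 + 20) + 31*(1/70) = 24 + 31/70 = 1711/70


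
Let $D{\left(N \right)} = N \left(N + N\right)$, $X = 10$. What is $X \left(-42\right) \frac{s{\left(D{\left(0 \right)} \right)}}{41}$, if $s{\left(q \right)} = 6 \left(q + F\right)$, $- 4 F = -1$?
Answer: $- \frac{630}{41} \approx -15.366$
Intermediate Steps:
$F = \frac{1}{4}$ ($F = \left(- \frac{1}{4}\right) \left(-1\right) = \frac{1}{4} \approx 0.25$)
$D{\left(N \right)} = 2 N^{2}$ ($D{\left(N \right)} = N 2 N = 2 N^{2}$)
$s{\left(q \right)} = \frac{3}{2} + 6 q$ ($s{\left(q \right)} = 6 \left(q + \frac{1}{4}\right) = 6 \left(\frac{1}{4} + q\right) = \frac{3}{2} + 6 q$)
$X \left(-42\right) \frac{s{\left(D{\left(0 \right)} \right)}}{41} = 10 \left(-42\right) \frac{\frac{3}{2} + 6 \cdot 2 \cdot 0^{2}}{41} = - 420 \left(\frac{3}{2} + 6 \cdot 2 \cdot 0\right) \frac{1}{41} = - 420 \left(\frac{3}{2} + 6 \cdot 0\right) \frac{1}{41} = - 420 \left(\frac{3}{2} + 0\right) \frac{1}{41} = - 420 \cdot \frac{3}{2} \cdot \frac{1}{41} = \left(-420\right) \frac{3}{82} = - \frac{630}{41}$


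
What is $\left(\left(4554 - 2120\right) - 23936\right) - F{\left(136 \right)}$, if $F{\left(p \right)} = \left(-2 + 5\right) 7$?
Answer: $-21523$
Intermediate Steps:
$F{\left(p \right)} = 21$ ($F{\left(p \right)} = 3 \cdot 7 = 21$)
$\left(\left(4554 - 2120\right) - 23936\right) - F{\left(136 \right)} = \left(\left(4554 - 2120\right) - 23936\right) - 21 = \left(2434 - 23936\right) - 21 = -21502 - 21 = -21523$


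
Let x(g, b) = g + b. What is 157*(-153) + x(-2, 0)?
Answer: -24023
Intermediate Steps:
x(g, b) = b + g
157*(-153) + x(-2, 0) = 157*(-153) + (0 - 2) = -24021 - 2 = -24023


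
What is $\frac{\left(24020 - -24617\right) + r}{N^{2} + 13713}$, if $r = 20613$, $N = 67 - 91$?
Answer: $\frac{69250}{14289} \approx 4.8464$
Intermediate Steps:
$N = -24$
$\frac{\left(24020 - -24617\right) + r}{N^{2} + 13713} = \frac{\left(24020 - -24617\right) + 20613}{\left(-24\right)^{2} + 13713} = \frac{\left(24020 + 24617\right) + 20613}{576 + 13713} = \frac{48637 + 20613}{14289} = 69250 \cdot \frac{1}{14289} = \frac{69250}{14289}$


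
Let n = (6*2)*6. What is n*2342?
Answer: 168624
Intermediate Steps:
n = 72 (n = 12*6 = 72)
n*2342 = 72*2342 = 168624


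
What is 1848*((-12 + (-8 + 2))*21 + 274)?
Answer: -192192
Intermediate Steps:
1848*((-12 + (-8 + 2))*21 + 274) = 1848*((-12 - 6)*21 + 274) = 1848*(-18*21 + 274) = 1848*(-378 + 274) = 1848*(-104) = -192192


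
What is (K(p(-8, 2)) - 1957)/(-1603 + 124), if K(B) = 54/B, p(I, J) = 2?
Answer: 1930/1479 ≈ 1.3049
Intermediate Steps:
(K(p(-8, 2)) - 1957)/(-1603 + 124) = (54/2 - 1957)/(-1603 + 124) = (54*(½) - 1957)/(-1479) = (27 - 1957)*(-1/1479) = -1930*(-1/1479) = 1930/1479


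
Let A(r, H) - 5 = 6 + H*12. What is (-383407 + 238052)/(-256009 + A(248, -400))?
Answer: 145355/260798 ≈ 0.55735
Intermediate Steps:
A(r, H) = 11 + 12*H (A(r, H) = 5 + (6 + H*12) = 5 + (6 + 12*H) = 11 + 12*H)
(-383407 + 238052)/(-256009 + A(248, -400)) = (-383407 + 238052)/(-256009 + (11 + 12*(-400))) = -145355/(-256009 + (11 - 4800)) = -145355/(-256009 - 4789) = -145355/(-260798) = -145355*(-1/260798) = 145355/260798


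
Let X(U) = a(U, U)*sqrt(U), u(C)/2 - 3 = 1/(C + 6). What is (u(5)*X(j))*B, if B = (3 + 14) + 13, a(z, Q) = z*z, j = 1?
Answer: 2040/11 ≈ 185.45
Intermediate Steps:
u(C) = 6 + 2/(6 + C) (u(C) = 6 + 2/(C + 6) = 6 + 2/(6 + C))
a(z, Q) = z**2
X(U) = U**(5/2) (X(U) = U**2*sqrt(U) = U**(5/2))
B = 30 (B = 17 + 13 = 30)
(u(5)*X(j))*B = ((2*(19 + 3*5)/(6 + 5))*1**(5/2))*30 = ((2*(19 + 15)/11)*1)*30 = ((2*(1/11)*34)*1)*30 = ((68/11)*1)*30 = (68/11)*30 = 2040/11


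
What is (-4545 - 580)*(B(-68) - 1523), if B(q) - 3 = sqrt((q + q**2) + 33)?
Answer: 7790000 - 5125*sqrt(4589) ≈ 7.4428e+6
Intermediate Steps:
B(q) = 3 + sqrt(33 + q + q**2) (B(q) = 3 + sqrt((q + q**2) + 33) = 3 + sqrt(33 + q + q**2))
(-4545 - 580)*(B(-68) - 1523) = (-4545 - 580)*((3 + sqrt(33 - 68 + (-68)**2)) - 1523) = -5125*((3 + sqrt(33 - 68 + 4624)) - 1523) = -5125*((3 + sqrt(4589)) - 1523) = -5125*(-1520 + sqrt(4589)) = 7790000 - 5125*sqrt(4589)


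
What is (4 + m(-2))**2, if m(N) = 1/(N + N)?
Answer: 225/16 ≈ 14.063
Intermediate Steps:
m(N) = 1/(2*N)
(4 + m(-2))**2 = (4 + (1/2)/(-2))**2 = (4 + (1/2)*(-1/2))**2 = (4 - 1/4)**2 = (15/4)**2 = 225/16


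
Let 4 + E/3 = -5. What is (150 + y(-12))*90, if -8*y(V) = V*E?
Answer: 9855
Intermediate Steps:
E = -27 (E = -12 + 3*(-5) = -12 - 15 = -27)
y(V) = 27*V/8 (y(V) = -V*(-27)/8 = -(-27)*V/8 = 27*V/8)
(150 + y(-12))*90 = (150 + (27/8)*(-12))*90 = (150 - 81/2)*90 = (219/2)*90 = 9855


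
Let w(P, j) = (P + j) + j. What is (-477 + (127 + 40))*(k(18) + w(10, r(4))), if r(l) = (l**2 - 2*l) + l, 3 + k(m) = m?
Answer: -15190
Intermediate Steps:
k(m) = -3 + m
r(l) = l**2 - l
w(P, j) = P + 2*j
(-477 + (127 + 40))*(k(18) + w(10, r(4))) = (-477 + (127 + 40))*((-3 + 18) + (10 + 2*(4*(-1 + 4)))) = (-477 + 167)*(15 + (10 + 2*(4*3))) = -310*(15 + (10 + 2*12)) = -310*(15 + (10 + 24)) = -310*(15 + 34) = -310*49 = -15190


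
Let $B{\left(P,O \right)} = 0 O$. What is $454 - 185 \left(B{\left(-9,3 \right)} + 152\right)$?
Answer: $-27666$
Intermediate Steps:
$B{\left(P,O \right)} = 0$
$454 - 185 \left(B{\left(-9,3 \right)} + 152\right) = 454 - 185 \left(0 + 152\right) = 454 - 28120 = -27666$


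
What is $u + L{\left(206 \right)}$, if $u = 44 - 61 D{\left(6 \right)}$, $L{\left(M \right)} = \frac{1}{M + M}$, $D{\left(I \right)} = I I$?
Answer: $- \frac{886623}{412} \approx -2152.0$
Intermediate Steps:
$D{\left(I \right)} = I^{2}$
$L{\left(M \right)} = \frac{1}{2 M}$
$u = -2152$ ($u = 44 - 61 \cdot 6^{2} = 44 - 2196 = -2152$)
$u + L{\left(206 \right)} = -2152 + \frac{1}{2 \cdot 206} = -2152 + \frac{1}{2} \cdot \frac{1}{206} = -2152 + \frac{1}{412} = - \frac{886623}{412}$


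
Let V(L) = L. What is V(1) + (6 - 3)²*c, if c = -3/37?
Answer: 10/37 ≈ 0.27027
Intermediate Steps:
c = -3/37 (c = -3*1/37 = -3/37 ≈ -0.081081)
V(1) + (6 - 3)²*c = 1 + (6 - 3)²*(-3/37) = 1 + 3²*(-3/37) = 1 + 9*(-3/37) = 1 - 27/37 = 10/37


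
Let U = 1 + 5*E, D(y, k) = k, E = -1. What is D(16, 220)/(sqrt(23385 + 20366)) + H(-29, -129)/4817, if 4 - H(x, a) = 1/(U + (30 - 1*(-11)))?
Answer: 147/178229 + 220*sqrt(43751)/43751 ≈ 1.0526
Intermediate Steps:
U = -4 (U = 1 + 5*(-1) = 1 - 5 = -4)
H(x, a) = 147/37 (H(x, a) = 4 - 1/(-4 + (30 - 1*(-11))) = 4 - 1/(-4 + (30 + 11)) = 4 - 1/(-4 + 41) = 4 - 1/37 = 147/37)
D(16, 220)/(sqrt(23385 + 20366)) + H(-29, -129)/4817 = 220/(sqrt(23385 + 20366)) + (147/37)/4817 = 220/(sqrt(43751)) + (147/37)*(1/4817) = 220*(sqrt(43751)/43751) + 147/178229 = 220*sqrt(43751)/43751 + 147/178229 = 147/178229 + 220*sqrt(43751)/43751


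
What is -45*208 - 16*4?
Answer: -9424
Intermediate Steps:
-45*208 - 16*4 = -9360 - 64 = -9424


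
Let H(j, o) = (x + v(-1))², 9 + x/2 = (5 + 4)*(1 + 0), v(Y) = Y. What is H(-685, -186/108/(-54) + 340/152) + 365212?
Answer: 365213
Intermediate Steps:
x = 0 (x = -18 + 2*((5 + 4)*(1 + 0)) = -18 + 2*(9*1) = -18 + 2*9 = -18 + 18 = 0)
H(j, o) = 1 (H(j, o) = (0 - 1)² = (-1)² = 1)
H(-685, -186/108/(-54) + 340/152) + 365212 = 1 + 365212 = 365213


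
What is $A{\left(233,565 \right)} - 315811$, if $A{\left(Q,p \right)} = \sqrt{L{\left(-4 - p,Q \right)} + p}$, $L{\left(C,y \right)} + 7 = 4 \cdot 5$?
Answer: $-315811 + 17 \sqrt{2} \approx -3.1579 \cdot 10^{5}$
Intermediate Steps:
$L{\left(C,y \right)} = 13$ ($L{\left(C,y \right)} = -7 + 4 \cdot 5 = -7 + 20 = 13$)
$A{\left(Q,p \right)} = \sqrt{13 + p}$
$A{\left(233,565 \right)} - 315811 = \sqrt{13 + 565} - 315811 = \sqrt{578} - 315811 = 17 \sqrt{2} - 315811 = -315811 + 17 \sqrt{2}$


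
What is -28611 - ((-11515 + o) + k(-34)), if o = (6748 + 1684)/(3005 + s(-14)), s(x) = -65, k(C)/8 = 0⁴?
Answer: -12567668/735 ≈ -17099.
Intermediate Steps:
k(C) = 0 (k(C) = 8*0⁴ = 8*0 = 0)
o = 2108/735 (o = (6748 + 1684)/(3005 - 65) = 8432/2940 = 8432*(1/2940) = 2108/735 ≈ 2.8680)
-28611 - ((-11515 + o) + k(-34)) = -28611 - ((-11515 + 2108/735) + 0) = -28611 - (-8461417/735 + 0) = -28611 - 1*(-8461417/735) = -28611 + 8461417/735 = -12567668/735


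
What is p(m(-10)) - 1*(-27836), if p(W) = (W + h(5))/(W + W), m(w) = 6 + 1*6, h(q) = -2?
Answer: 334037/12 ≈ 27836.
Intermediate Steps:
m(w) = 12 (m(w) = 6 + 6 = 12)
p(W) = (-2 + W)/(2*W) (p(W) = (W - 2)/(W + W) = (-2 + W)/((2*W)) = (-2 + W)*(1/(2*W)) = (-2 + W)/(2*W))
p(m(-10)) - 1*(-27836) = (1/2)*(-2 + 12)/12 - 1*(-27836) = (1/2)*(1/12)*10 + 27836 = 5/12 + 27836 = 334037/12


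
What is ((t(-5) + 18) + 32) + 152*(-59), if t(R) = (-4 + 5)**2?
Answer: -8917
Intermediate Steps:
t(R) = 1 (t(R) = 1**2 = 1)
((t(-5) + 18) + 32) + 152*(-59) = ((1 + 18) + 32) + 152*(-59) = (19 + 32) - 8968 = 51 - 8968 = -8917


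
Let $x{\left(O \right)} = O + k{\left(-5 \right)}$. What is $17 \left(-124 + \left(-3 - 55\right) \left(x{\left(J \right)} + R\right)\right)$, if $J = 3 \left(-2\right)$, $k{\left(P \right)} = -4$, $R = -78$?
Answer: $84660$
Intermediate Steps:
$J = -6$
$x{\left(O \right)} = -4 + O$ ($x{\left(O \right)} = O - 4 = -4 + O$)
$17 \left(-124 + \left(-3 - 55\right) \left(x{\left(J \right)} + R\right)\right) = 17 \left(-124 + \left(-3 - 55\right) \left(\left(-4 - 6\right) - 78\right)\right) = 17 \left(-124 - 58 \left(-10 - 78\right)\right) = 17 \left(-124 - -5104\right) = 17 \left(-124 + 5104\right) = 17 \cdot 4980 = 84660$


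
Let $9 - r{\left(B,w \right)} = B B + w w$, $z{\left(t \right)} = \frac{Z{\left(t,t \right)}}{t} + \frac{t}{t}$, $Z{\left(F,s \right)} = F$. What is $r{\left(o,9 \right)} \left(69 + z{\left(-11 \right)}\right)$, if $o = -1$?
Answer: $-5183$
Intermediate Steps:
$z{\left(t \right)} = 2$ ($z{\left(t \right)} = \frac{t}{t} + \frac{t}{t} = 1 + 1 = 2$)
$r{\left(B,w \right)} = 9 - B^{2} - w^{2}$ ($r{\left(B,w \right)} = 9 - \left(B B + w w\right) = 9 - \left(B^{2} + w^{2}\right) = 9 - B^{2} - w^{2}$)
$r{\left(o,9 \right)} \left(69 + z{\left(-11 \right)}\right) = \left(9 - \left(-1\right)^{2} - 9^{2}\right) \left(69 + 2\right) = \left(9 - 1 - 81\right) 71 = \left(-73\right) 71 = -5183$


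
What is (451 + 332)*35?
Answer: 27405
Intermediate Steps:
(451 + 332)*35 = 783*35 = 27405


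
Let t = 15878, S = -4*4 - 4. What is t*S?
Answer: -317560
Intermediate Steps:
S = -20 (S = -16 - 4 = -20)
t*S = 15878*(-20) = -317560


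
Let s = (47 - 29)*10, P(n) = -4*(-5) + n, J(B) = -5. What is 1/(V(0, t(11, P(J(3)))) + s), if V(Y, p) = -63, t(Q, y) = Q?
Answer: 1/117 ≈ 0.0085470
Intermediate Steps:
P(n) = 20 + n
s = 180 (s = 18*10 = 180)
1/(V(0, t(11, P(J(3)))) + s) = 1/(-63 + 180) = 1/117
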